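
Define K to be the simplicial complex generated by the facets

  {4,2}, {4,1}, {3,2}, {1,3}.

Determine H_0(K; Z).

H_0 = Z.

Order the vertices as 1 < 2 < 3 < 4. Listing each simplex with vertices in this order, K has dimension 1 with simplices:

  0-simplices (4): [1], [2], [3], [4]
  1-simplices (4): [1,3], [1,4], [2,3], [2,4]

so the chain groups are C_0 ≅ Z^4, C_1 ≅ Z^4.

The boundary map ∂_1: C_1 → C_0 maps an edge to its endpoints' difference, ∂[p,q] = q − p. For instance
  ∂[1,4] = [4] − [1].
As a 4×4 matrix over Z this has rank 3, with invariant factors (1,1,1).

Computing H_k = (kernel of ∂_k) / (image of ∂_{k+1}):

  H_0: rank C_0 − rank ∂_1 = 4 − 3 = 1, and the invariant factors of ∂_1 are all 1, so H_0 ≅ Z.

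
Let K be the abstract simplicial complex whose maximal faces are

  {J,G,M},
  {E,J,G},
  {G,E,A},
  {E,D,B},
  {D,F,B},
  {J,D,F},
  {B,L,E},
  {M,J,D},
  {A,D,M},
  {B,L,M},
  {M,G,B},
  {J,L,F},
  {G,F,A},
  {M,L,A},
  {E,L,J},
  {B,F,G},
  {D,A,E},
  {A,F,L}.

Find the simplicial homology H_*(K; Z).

H_0 ≅ Z,  H_1 ≅ Z^2,  H_2 ≅ Z.

K has 9 vertices, 27 edges, 18 triangles.
rank ∂_0 = 0, rank ∂_1 = 8 ⇒ b_0 = 9 − 0 − 8 = 1; all invariant factors of ∂_1 are 1 so no torsion. So H_0 ≅ Z.
rank ∂_1 = 8, rank ∂_2 = 17 ⇒ b_1 = 27 − 8 − 17 = 2; all invariant factors of ∂_2 are 1 so no torsion. So H_1 ≅ Z^2.
rank ∂_2 = 17, rank ∂_3 = 0 ⇒ b_2 = 18 − 17 − 0 = 1. So H_2 ≅ Z.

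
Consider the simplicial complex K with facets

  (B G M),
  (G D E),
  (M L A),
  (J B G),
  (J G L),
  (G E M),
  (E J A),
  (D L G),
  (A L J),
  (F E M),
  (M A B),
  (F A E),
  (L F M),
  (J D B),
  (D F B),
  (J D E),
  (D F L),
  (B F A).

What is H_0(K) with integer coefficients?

H_0 ≅ Z.

Order the vertices as A < B < D < E < F < G < J < L < M. Listing each simplex with vertices in this order, K has dimension 2 with simplices:

  0-simplices (9): A, B, D, E, F, G, J, L, M
  1-simplices (27): AB, AE, AF, AJ, AL, AM, BD, BF, BG, BJ, BM, DE, DF, DG, DJ, DL, EF, EG, EJ, EM, FL, FM, GJ, GL, GM, JL, LM
  2-simplices (18): ABF, ABM, AEF, AEJ, AJL, ALM, BDF, BDJ, BGJ, BGM, DEG, DEJ, DFL, DGL, EFM, EGM, FLM, GJL

so the chain groups are C_0 ≅ Z^9, C_1 ≅ Z^27, C_2 ≅ Z^18.

∂_1: C_1 → C_0 is given by ∂[p,q] = [q] − [p]. For instance
  ∂DL = L − D.
As a 9×27 matrix over Z this has rank 8, with invariant factors (1,1,1,1,1,1,1,1).

∂_2: C_2 → C_1 maps a triangle to the signed sum of its edges. For instance
  ∂EFM = FM − EM + EF,
  ∂ABF = BF − AF + AB.
The resulting 27×18 matrix has rank 18, and its Smith normal form has invariant factors (1,1,1,1,1,1,1,1,1,1,1,1,1,1,1,1,1,2).

Computing H_k = (kernel of ∂_k) / (image of ∂_{k+1}):

  H_0: rank C_0 − rank ∂_1 = 9 − 8 = 1, and the invariant factors of ∂_1 are all 1, so H_0 = Z.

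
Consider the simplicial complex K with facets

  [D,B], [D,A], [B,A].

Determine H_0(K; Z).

H_0 ≅ Z.

We work with the vertex ordering A < B < D. The simplices of K, each written with vertices in increasing order, are:

  0-simplices (3): A, B, D
  1-simplices (3): AB, AD, BD

so the chain groups are C_0 ≅ Z^3, C_1 ≅ Z^3.

Boundary ∂_1: C_1 → C_0 is given by ∂[p,q] = [q] − [p]. For instance
  ∂AD = D − A.
The resulting 3×3 matrix has rank 2, and its Smith normal form has invariant factors (1,1).

Now H_k = ker ∂_k / im ∂_{k+1}, so:

  H_0: rank C_0 − rank ∂_1 = 3 − 2 = 1, and the invariant factors of ∂_1 are all 1, so H_0 = Z.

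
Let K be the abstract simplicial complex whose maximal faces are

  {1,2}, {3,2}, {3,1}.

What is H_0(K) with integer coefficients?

H_0 = Z.

Fix the vertex order 1 < 2 < 3 and write every simplex with vertices in increasing order. Then dim K = 1 and the simplices of K are:

  0-simplices (3): [1], [2], [3]
  1-simplices (3): [1,2], [1,3], [2,3]

Hence C_0 ≅ Z^3, C_1 ≅ Z^3.

∂_1: C_1 → C_0 is given by ∂[p,q] = [q] − [p]. For instance
  ∂[1,2] = [2] − [1].
As a 3×3 matrix over Z this has rank 2, with invariant factors (1,1).

Now H_k = ker ∂_k / im ∂_{k+1}, so:

  H_0: rank C_0 − rank ∂_1 = 3 − 2 = 1, and the invariant factors of ∂_1 are all 1, so H_0 = Z.

(K is a triangulation of the circle S^1.)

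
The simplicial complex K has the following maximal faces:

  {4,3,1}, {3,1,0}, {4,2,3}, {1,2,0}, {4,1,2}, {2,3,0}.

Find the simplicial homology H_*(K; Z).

Order the vertices as 0 < 1 < 2 < 3 < 4. Listing each simplex with vertices in this order, K has dimension 2 with simplices:

  0-simplices (5): [0], [1], [2], [3], [4]
  1-simplices (9): [0,1], [0,2], [0,3], [1,2], [1,3], [1,4], [2,3], [2,4], [3,4]
  2-simplices (6): [0,1,2], [0,1,3], [0,2,3], [1,2,4], [1,3,4], [2,3,4]

giving chain groups C_0 ≅ Z^5, C_1 ≅ Z^9, C_2 ≅ Z^6.

Boundary ∂_1: C_1 → C_0 maps an edge to its endpoints' difference, ∂[p,q] = q − p. For instance
  ∂[1,4] = [4] − [1].
The resulting 5×9 matrix has rank 4, and its Smith normal form has invariant factors (1,1,1,1).

Boundary ∂_2: C_2 → C_1 sends each 2-simplex [p,q,r] to [q,r] − [p,r] + [p,q]. For instance
  ∂[1,2,4] = [2,4] − [1,4] + [1,2],
  ∂[2,3,4] = [3,4] − [2,4] + [2,3].
The 9×6 boundary matrix has rank 5 and Smith normal form diag(1,1,1,1,1).

Reading off H_k = ker ∂_k / im ∂_{k+1}:

  H_0: rank C_0 − rank ∂_1 = 5 − 4 = 1, and the invariant factors of ∂_1 are all 1, so H_0 ≅ Z.
  H_1: rank ker ∂_1 − rank ∂_2 = (9 − 4) − 5 = 0, and the invariant factors of ∂_2 are all 1, so H_1 ≅ 0.
  H_2: rank ker ∂_2 − rank ∂_3 = (6 − 5) − 0 = 1, and there is no ∂_3, so H_2 ≅ Z.

As a check, the Euler characteristic is 5 − 9 + 6 = 2, which agrees with 1 − 0 + 1 = 2.
(K is a triangulation of the 2-sphere S^2.)

H_0 ≅ Z,  H_1 = 0,  H_2 ≅ Z.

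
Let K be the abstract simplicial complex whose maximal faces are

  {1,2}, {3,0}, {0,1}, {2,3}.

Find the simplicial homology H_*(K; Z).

H_0 = Z,  H_1 = Z.

We work with the vertex ordering 0 < 1 < 2 < 3. The simplices of K, each written with vertices in increasing order, are:

  0-simplices (4): [0], [1], [2], [3]
  1-simplices (4): [0,1], [0,3], [1,2], [2,3]

so the chain groups are C_0 ≅ Z^4, C_1 ≅ Z^4.

Boundary ∂_1: C_1 → C_0 sends each edge [p,q] (with p < q) to q − p. For instance
  ∂[2,3] = [3] − [2].
The resulting 4×4 matrix has rank 3, and its Smith normal form has invariant factors (1,1,1).

Computing H_k = (kernel of ∂_k) / (image of ∂_{k+1}):

  H_0: rank C_0 − rank ∂_1 = 4 − 3 = 1, and the invariant factors of ∂_1 are all 1, so H_0 ≅ Z.
  H_1: rank ker ∂_1 − rank ∂_2 = (4 − 3) − 0 = 1, and there is no ∂_2, so H_1 ≅ Z.

(K is a triangulation of the circle S^1.)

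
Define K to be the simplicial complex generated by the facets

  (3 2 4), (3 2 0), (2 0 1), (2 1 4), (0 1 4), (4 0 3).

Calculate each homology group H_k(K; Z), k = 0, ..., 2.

H_0 = Z,  H_1 = 0,  H_2 = Z.

Fix the vertex order 0 < 1 < 2 < 3 < 4 and write every simplex with vertices in increasing order. Then dim K = 2 and the simplices of K are:

  0-simplices (5): [0], [1], [2], [3], [4]
  1-simplices (9): [0,1], [0,2], [0,3], [0,4], [1,2], [1,4], [2,3], [2,4], [3,4]
  2-simplices (6): [0,1,2], [0,1,4], [0,2,3], [0,3,4], [1,2,4], [2,3,4]

so the chain groups are C_0 ≅ Z^5, C_1 ≅ Z^9, C_2 ≅ Z^6.

∂_1: C_1 → C_0 is given by ∂[p,q] = [q] − [p].
As a 5×9 matrix over Z this has rank 4, with invariant factors (1,1,1,1).

Boundary ∂_2: C_2 → C_1 sends each 2-simplex [p,q,r] to [q,r] − [p,r] + [p,q]. For instance
  ∂[0,1,4] = [1,4] − [0,4] + [0,1],
  ∂[0,3,4] = [3,4] − [0,4] + [0,3].
As a 9×6 matrix over Z this has rank 5, with invariant factors (1,1,1,1,1).

Computing H_k = (kernel of ∂_k) / (image of ∂_{k+1}):

  H_0: rank C_0 − rank ∂_1 = 5 − 4 = 1, and the invariant factors of ∂_1 are all 1, so H_0 = Z.
  H_1: rank ker ∂_1 − rank ∂_2 = (9 − 4) − 5 = 0, and the invariant factors of ∂_2 are all 1, so H_1 = 0.
  H_2: rank ker ∂_2 − rank ∂_3 = (6 − 5) − 0 = 1, and there is no ∂_3, so H_2 = Z.

As a check, the Euler characteristic is 5 − 9 + 6 = 2, which agrees with 1 − 0 + 1 = 2.
(K is a triangulation of the 2-sphere S^2.)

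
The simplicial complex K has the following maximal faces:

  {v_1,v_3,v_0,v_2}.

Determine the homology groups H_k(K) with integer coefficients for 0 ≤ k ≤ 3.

Fix the vertex order v_0 < v_1 < v_2 < v_3 and write every simplex with vertices in increasing order. Then dim K = 3 and the simplices of K are:

  0-simplices (4): [v_0], [v_1], [v_2], [v_3]
  1-simplices (6): [v_0,v_1], [v_0,v_2], [v_0,v_3], [v_1,v_2], [v_1,v_3], [v_2,v_3]
  2-simplices (4): [v_0,v_1,v_2], [v_0,v_1,v_3], [v_0,v_2,v_3], [v_1,v_2,v_3]
  3-simplices (1): [v_0,v_1,v_2,v_3]

giving chain groups C_0 ≅ Z^4, C_1 ≅ Z^6, C_2 ≅ Z^4, C_3 ≅ Z^1.

∂_1: C_1 → C_0 maps an edge to its endpoints' difference, ∂[p,q] = q − p. For instance
  ∂[v_0,v_2] = [v_2] − [v_0].
As a 4×6 matrix over Z this has rank 3, with invariant factors (1,1,1).

The boundary map ∂_2: C_2 → C_1 maps a triangle to the signed sum of its edges. For instance
  ∂[v_1,v_2,v_3] = [v_2,v_3] − [v_1,v_3] + [v_1,v_2],
  ∂[v_0,v_2,v_3] = [v_2,v_3] − [v_0,v_3] + [v_0,v_2].
The 6×4 boundary matrix has rank 3 and Smith normal form diag(1,1,1).

Boundary ∂_3: C_3 → C_2 sends each 3-simplex σ to the alternating sum Σ_i (−1)^i (σ with its i-th vertex removed). For instance
  ∂[v_0,v_1,v_2,v_3] = [v_1,v_2,v_3] − [v_0,v_2,v_3] + [v_0,v_1,v_3] − [v_0,v_1,v_2].
This gives a 4×1 integer matrix of rank 1; reducing to Smith normal form yields diagonal entries (1).

From H_k ≅ ker(∂_k) / im(∂_{k+1}) we obtain:

  H_0: rank C_0 − rank ∂_1 = 4 − 3 = 1, and the invariant factors of ∂_1 are all 1, so H_0 ≅ Z.
  H_1: rank ker ∂_1 − rank ∂_2 = (6 − 3) − 3 = 0, and the invariant factors of ∂_2 are all 1, so H_1 ≅ 0.
  H_2: rank ker ∂_2 − rank ∂_3 = (4 − 3) − 1 = 0, and the invariant factors of ∂_3 are all 1, so H_2 ≅ 0.
  H_3: rank ker ∂_3 − rank ∂_4 = (1 − 1) − 0 = 0, and there is no ∂_4, so H_3 ≅ 0.

(K is a triangulation of the 3-simplex.)

H_0 ≅ Z,  H_1 = 0,  H_2 = 0,  H_3 = 0.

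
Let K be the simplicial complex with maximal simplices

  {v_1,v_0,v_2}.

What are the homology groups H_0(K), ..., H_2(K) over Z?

H_0 ≅ Z,  H_1 = 0,  H_2 = 0.

Take the total order v_0 < v_1 < v_2 on the vertex set. Then K (dimension 2) consists of the simplices:

  0-simplices (3): [v_0], [v_1], [v_2]
  1-simplices (3): [v_0,v_1], [v_0,v_2], [v_1,v_2]
  2-simplices (1): [v_0,v_1,v_2]

giving chain groups C_0 ≅ Z^3, C_1 ≅ Z^3, C_2 ≅ Z^1.

The boundary map ∂_1: C_1 → C_0 maps an edge to its endpoints' difference, ∂[p,q] = q − p.
The 3×3 boundary matrix has rank 2 and Smith normal form diag(1,1).

Boundary ∂_2: C_2 → C_1 maps a triangle to the signed sum of its edges. For instance
  ∂[v_0,v_1,v_2] = [v_1,v_2] − [v_0,v_2] + [v_0,v_1].
The resulting 3×1 matrix has rank 1, and its Smith normal form has invariant factors (1).

Reading off H_k = ker ∂_k / im ∂_{k+1}:

  H_0: rank C_0 − rank ∂_1 = 3 − 2 = 1, and the invariant factors of ∂_1 are all 1, so H_0 ≅ Z.
  H_1: rank ker ∂_1 − rank ∂_2 = (3 − 2) − 1 = 0, and the invariant factors of ∂_2 are all 1, so H_1 ≅ 0.
  H_2: rank ker ∂_2 − rank ∂_3 = (1 − 1) − 0 = 0, and there is no ∂_3, so H_2 ≅ 0.

As a check, the Euler characteristic is 3 − 3 + 1 = 1, which agrees with 1 − 0 + 0 = 1.
(K is a triangulation of the 2-simplex.)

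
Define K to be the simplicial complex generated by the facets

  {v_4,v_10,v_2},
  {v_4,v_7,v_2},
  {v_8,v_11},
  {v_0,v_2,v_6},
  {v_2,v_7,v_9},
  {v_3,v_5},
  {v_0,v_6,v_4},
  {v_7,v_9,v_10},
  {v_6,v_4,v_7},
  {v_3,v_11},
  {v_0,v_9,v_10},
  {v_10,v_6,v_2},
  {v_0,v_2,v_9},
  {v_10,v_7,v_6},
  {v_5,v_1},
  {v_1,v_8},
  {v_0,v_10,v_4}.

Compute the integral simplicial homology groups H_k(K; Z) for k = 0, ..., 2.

H_0 ≅ Z^2,  H_1 ≅ Z ⊕ Z/2,  H_2 = 0.

Order the vertices as v_0 < v_1 < v_2 < v_3 < v_4 < v_5 < v_6 < v_7 < v_8 < v_9 < v_10 < v_11. Listing each simplex with vertices in this order, K has dimension 2 with simplices:

  0-simplices (12): [v_0], [v_1], [v_2], [v_3], [v_4], [v_5], [v_6], [v_7], [v_8], [v_9], [v_10], [v_11]
  1-simplices (23): (23 of them)
  2-simplices (12): (12 of them)

Hence C_0 ≅ Z^12, C_1 ≅ Z^23, C_2 ≅ Z^12.

The boundary map ∂_1: C_1 → C_0 maps an edge to its endpoints' difference, ∂[p,q] = q − p. For instance
  ∂[v_2,v_6] = [v_6] − [v_2].
The resulting 12×23 matrix has rank 10, and its Smith normal form has invariant factors (1,1,1,1,1,1,1,1,1,1).

∂_2: C_2 → C_1 acts by ∂[p,q,r] = [q,r] − [p,r] + [p,q]. For instance
  ∂[v_2,v_4,v_7] = [v_4,v_7] − [v_2,v_7] + [v_2,v_4],
  ∂[v_0,v_9,v_10] = [v_9,v_10] − [v_0,v_10] + [v_0,v_9].
The 23×12 boundary matrix has rank 12 and Smith normal form diag(1,1,1,1,1,1,1,1,1,1,1,2).

From H_k ≅ ker(∂_k) / im(∂_{k+1}) we obtain:

  H_0: rank C_0 − rank ∂_1 = 12 − 10 = 2, and the invariant factors of ∂_1 are all 1, so H_0 = Z^2.
  H_1: rank ker ∂_1 − rank ∂_2 = (23 − 10) − 12 = 1, and ∂_2 has invariant factor 2 > 1, so H_1 = Z ⊕ Z/2.
  H_2: rank ker ∂_2 − rank ∂_3 = (12 − 12) − 0 = 0, and there is no ∂_3, so H_2 = 0.

(K is a triangulation of the disjoint union of the real projective plane RP^2 and the circle S^1.)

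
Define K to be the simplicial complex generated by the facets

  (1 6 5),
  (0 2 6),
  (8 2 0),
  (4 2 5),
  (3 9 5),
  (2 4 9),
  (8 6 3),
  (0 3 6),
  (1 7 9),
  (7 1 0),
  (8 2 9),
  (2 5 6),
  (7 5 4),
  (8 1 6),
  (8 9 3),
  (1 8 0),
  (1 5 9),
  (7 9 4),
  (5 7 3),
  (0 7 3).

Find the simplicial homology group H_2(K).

We work with the vertex ordering 0 < 1 < 2 < 3 < 4 < 5 < 6 < 7 < 8 < 9. The simplices of K, each written with vertices in increasing order, are:

  0-simplices (10): [0], [1], [2], [3], [4], [5], [6], [7], [8], [9]
  1-simplices (30): (30 of them)
  2-simplices (20): (20 of them)

so the chain groups are C_0 ≅ Z^10, C_1 ≅ Z^30, C_2 ≅ Z^20.

Boundary ∂_1: C_1 → C_0 is given by ∂[p,q] = [q] − [p]. For instance
  ∂[3,9] = [9] − [3].
The 10×30 boundary matrix has rank 9 and Smith normal form diag(1,1,1,1,1,1,1,1,1).

The boundary map ∂_2: C_2 → C_1 maps a triangle to the signed sum of its edges. For instance
  ∂[1,5,6] = [5,6] − [1,6] + [1,5],
  ∂[0,2,6] = [2,6] − [0,6] + [0,2].
As a 30×20 matrix over Z this has rank 20, with invariant factors (1,1,1,1,1,1,1,1,1,1,1,1,1,1,1,1,1,1,1,2).

Now H_k = ker ∂_k / im ∂_{k+1}, so:

  H_2: rank ker ∂_2 − rank ∂_3 = (20 − 20) − 0 = 0, and there is no ∂_3, so H_2 ≅ 0.

H_2 ≅ 0.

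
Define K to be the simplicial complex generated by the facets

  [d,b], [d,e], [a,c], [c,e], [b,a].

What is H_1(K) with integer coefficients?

H_1 = Z.

Fix the vertex order a < b < c < d < e and write every simplex with vertices in increasing order. Then dim K = 1 and the simplices of K are:

  0-simplices (5): a, b, c, d, e
  1-simplices (5): ab, ac, bd, ce, de

Hence C_0 ≅ Z^5, C_1 ≅ Z^5.

∂_1: C_1 → C_0 sends each edge [p,q] (with p < q) to q − p.
The resulting 5×5 matrix has rank 4, and its Smith normal form has invariant factors (1,1,1,1).

Computing H_k = (kernel of ∂_k) / (image of ∂_{k+1}):

  H_1: rank ker ∂_1 − rank ∂_2 = (5 − 4) − 0 = 1, and there is no ∂_2, so H_1 = Z.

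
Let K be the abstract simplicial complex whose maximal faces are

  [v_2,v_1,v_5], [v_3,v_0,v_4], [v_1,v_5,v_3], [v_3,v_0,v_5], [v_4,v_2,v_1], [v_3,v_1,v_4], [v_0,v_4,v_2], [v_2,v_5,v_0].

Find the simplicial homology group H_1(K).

Fix the vertex order v_0 < v_1 < v_2 < v_3 < v_4 < v_5 and write every simplex with vertices in increasing order. Then dim K = 2 and the simplices of K are:

  0-simplices (6): [v_0], [v_1], [v_2], [v_3], [v_4], [v_5]
  1-simplices (12): [v_0,v_2], [v_0,v_3], [v_0,v_4], [v_0,v_5], [v_1,v_2], [v_1,v_3], [v_1,v_4], [v_1,v_5], [v_2,v_4], [v_2,v_5], [v_3,v_4], [v_3,v_5]
  2-simplices (8): [v_0,v_2,v_4], [v_0,v_2,v_5], [v_0,v_3,v_4], [v_0,v_3,v_5], [v_1,v_2,v_4], [v_1,v_2,v_5], [v_1,v_3,v_4], [v_1,v_3,v_5]

Hence C_0 ≅ Z^6, C_1 ≅ Z^12, C_2 ≅ Z^8.

Boundary ∂_1: C_1 → C_0 maps an edge to its endpoints' difference, ∂[p,q] = q − p.
As a 6×12 matrix over Z this has rank 5, with invariant factors (1,1,1,1,1).

∂_2: C_2 → C_1 sends each 2-simplex [p,q,r] to [q,r] − [p,r] + [p,q]. For instance
  ∂[v_0,v_3,v_4] = [v_3,v_4] − [v_0,v_4] + [v_0,v_3],
  ∂[v_1,v_3,v_5] = [v_3,v_5] − [v_1,v_5] + [v_1,v_3].
The 12×8 boundary matrix has rank 7 and Smith normal form diag(1,1,1,1,1,1,1).

Reading off H_k = ker ∂_k / im ∂_{k+1}:

  H_1: rank ker ∂_1 − rank ∂_2 = (12 − 5) − 7 = 0, and the invariant factors of ∂_2 are all 1, so H_1 = 0.

H_1 ≅ 0.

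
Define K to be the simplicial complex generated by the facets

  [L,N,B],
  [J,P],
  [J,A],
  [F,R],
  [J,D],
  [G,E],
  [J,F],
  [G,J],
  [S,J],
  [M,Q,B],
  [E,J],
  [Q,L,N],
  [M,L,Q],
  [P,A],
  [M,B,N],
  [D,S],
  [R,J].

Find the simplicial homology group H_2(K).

H_2 = 0.

Order the vertices as A < B < D < E < F < G < J < L < M < N < P < Q < R < S. Listing each simplex with vertices in this order, K has dimension 2 with simplices:

  0-simplices (14): A, B, D, E, F, G, J, L, M, N, P, Q, R, S
  1-simplices (22): AJ, AP, BL, BM, BN, BQ, DJ, DS, EG, EJ, FJ, FR, GJ, JP, JR, JS, LM, LN, LQ, MN, MQ, NQ
  2-simplices (5): BLN, BMN, BMQ, LMQ, LNQ

so the chain groups are C_0 ≅ Z^14, C_1 ≅ Z^22, C_2 ≅ Z^5.

∂_1: C_1 → C_0 sends each edge [p,q] (with p < q) to q − p. For instance
  ∂AJ = J − A.
The resulting 14×22 matrix has rank 12, and its Smith normal form has invariant factors (1,1,1,1,1,1,1,1,1,1,1,1).

Boundary ∂_2: C_2 → C_1 acts by ∂[p,q,r] = [q,r] − [p,r] + [p,q]. For instance
  ∂BMQ = MQ − BQ + BM,
  ∂LMQ = MQ − LQ + LM.
The 22×5 boundary matrix has rank 5 and Smith normal form diag(1,1,1,1,1).

Reading off H_k = ker ∂_k / im ∂_{k+1}:

  H_2: rank ker ∂_2 − rank ∂_3 = (5 − 5) − 0 = 0, and there is no ∂_3, so H_2 ≅ 0.

(K is a triangulation of the disjoint union of a wedge of 4 circles and the Möbius band.)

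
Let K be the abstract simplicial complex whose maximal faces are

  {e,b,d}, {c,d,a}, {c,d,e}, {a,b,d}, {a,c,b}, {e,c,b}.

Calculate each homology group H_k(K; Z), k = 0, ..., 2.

H_0 ≅ Z,  H_1 = 0,  H_2 ≅ Z.

Fix the vertex order a < b < c < d < e and write every simplex with vertices in increasing order. Then dim K = 2 and the simplices of K are:

  0-simplices (5): a, b, c, d, e
  1-simplices (9): ab, ac, ad, bc, bd, be, cd, ce, de
  2-simplices (6): abc, abd, acd, bce, bde, cde

Hence C_0 ≅ Z^5, C_1 ≅ Z^9, C_2 ≅ Z^6.

Boundary ∂_1: C_1 → C_0 sends each edge [p,q] (with p < q) to q − p. For instance
  ∂ad = d − a.
This gives a 5×9 integer matrix of rank 4; reducing to Smith normal form yields diagonal entries (1,1,1,1).

The boundary map ∂_2: C_2 → C_1 maps a triangle to the signed sum of its edges. For instance
  ∂acd = cd − ad + ac,
  ∂abd = bd − ad + ab.
As a 9×6 matrix over Z this has rank 5, with invariant factors (1,1,1,1,1).

Now H_k = ker ∂_k / im ∂_{k+1}, so:

  H_0: rank C_0 − rank ∂_1 = 5 − 4 = 1, and the invariant factors of ∂_1 are all 1, so H_0 ≅ Z.
  H_1: rank ker ∂_1 − rank ∂_2 = (9 − 4) − 5 = 0, and the invariant factors of ∂_2 are all 1, so H_1 ≅ 0.
  H_2: rank ker ∂_2 − rank ∂_3 = (6 − 5) − 0 = 1, and there is no ∂_3, so H_2 ≅ Z.

(K is a triangulation of the 2-sphere S^2.)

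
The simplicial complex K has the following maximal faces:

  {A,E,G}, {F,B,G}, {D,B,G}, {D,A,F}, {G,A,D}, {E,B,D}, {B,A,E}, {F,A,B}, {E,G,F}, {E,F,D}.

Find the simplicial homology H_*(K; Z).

Take the total order A < B < D < E < F < G on the vertex set. Then K (dimension 2) consists of the simplices:

  0-simplices (6): A, B, D, E, F, G
  1-simplices (15): AB, AD, AE, AF, AG, BD, BE, BF, BG, DE, DF, DG, EF, EG, FG
  2-simplices (10): ABE, ABF, ADF, ADG, AEG, BDE, BDG, BFG, DEF, EFG

so the chain groups are C_0 ≅ Z^6, C_1 ≅ Z^15, C_2 ≅ Z^10.

The boundary map ∂_1: C_1 → C_0 maps an edge to its endpoints' difference, ∂[p,q] = q − p.
The resulting 6×15 matrix has rank 5, and its Smith normal form has invariant factors (1,1,1,1,1).

Boundary ∂_2: C_2 → C_1 acts by ∂[p,q,r] = [q,r] − [p,r] + [p,q]. For instance
  ∂ADG = DG − AG + AD,
  ∂ABF = BF − AF + AB.
As a 15×10 matrix over Z this has rank 10, with invariant factors (1,1,1,1,1,1,1,1,1,2).

From H_k ≅ ker(∂_k) / im(∂_{k+1}) we obtain:

  H_0: rank C_0 − rank ∂_1 = 6 − 5 = 1, and the invariant factors of ∂_1 are all 1, so H_0 = Z.
  H_1: rank ker ∂_1 − rank ∂_2 = (15 − 5) − 10 = 0, and ∂_2 has invariant factor 2 > 1, so H_1 = Z_2.
  H_2: rank ker ∂_2 − rank ∂_3 = (10 − 10) − 0 = 0, and there is no ∂_3, so H_2 = 0.

H_0 = Z,  H_1 = Z_2,  H_2 = 0.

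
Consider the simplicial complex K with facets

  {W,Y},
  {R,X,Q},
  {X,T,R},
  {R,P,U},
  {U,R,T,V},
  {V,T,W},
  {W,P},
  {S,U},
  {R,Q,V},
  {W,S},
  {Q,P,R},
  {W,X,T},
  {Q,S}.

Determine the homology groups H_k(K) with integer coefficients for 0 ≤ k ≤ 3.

Fix the vertex order P < Q < R < S < T < U < V < W < X < Y and write every simplex with vertices in increasing order. Then dim K = 3 and the simplices of K are:

  0-simplices (10): P, Q, R, S, T, U, V, W, X, Y
  1-simplices (22): PQ, PR, PU, PW, QR, QS, QV, QX, RT, RU, RV, RX, SU, SW, TU, TV, TW, TX, UV, VW, WX, WY
  2-simplices (11): PQR, PRU, QRV, QRX, RTU, RTV, RTX, RUV, TUV, TVW, TWX
  3-simplices (1): RTUV

so the chain groups are C_0 ≅ Z^10, C_1 ≅ Z^22, C_2 ≅ Z^11, C_3 ≅ Z^1.

∂_1: C_1 → C_0 is given by ∂[p,q] = [q] − [p]. For instance
  ∂RU = U − R.
The resulting 10×22 matrix has rank 9, and its Smith normal form has invariant factors (1,1,1,1,1,1,1,1,1).

∂_2: C_2 → C_1 acts by ∂[p,q,r] = [q,r] − [p,r] + [p,q]. For instance
  ∂PRU = RU − PU + PR,
  ∂TWX = WX − TX + TW.
This gives a 22×11 integer matrix of rank 10; reducing to Smith normal form yields diagonal entries (1,1,1,1,1,1,1,1,1,1).

Boundary ∂_3: C_3 → C_2 sends each 3-simplex σ to the alternating sum Σ_i (−1)^i (σ with its i-th vertex removed). For instance
  ∂RTUV = TUV − RUV + RTV − RTU.
The 11×1 boundary matrix has rank 1 and Smith normal form diag(1).

Computing H_k = (kernel of ∂_k) / (image of ∂_{k+1}):

  H_0: rank C_0 − rank ∂_1 = 10 − 9 = 1, and the invariant factors of ∂_1 are all 1, so H_0 = Z.
  H_1: rank ker ∂_1 − rank ∂_2 = (22 − 9) − 10 = 3, and the invariant factors of ∂_2 are all 1, so H_1 = Z^3.
  H_2: rank ker ∂_2 − rank ∂_3 = (11 − 10) − 1 = 0, and the invariant factors of ∂_3 are all 1, so H_2 = 0.
  H_3: rank ker ∂_3 − rank ∂_4 = (1 − 1) − 0 = 0, and there is no ∂_4, so H_3 = 0.

As a check, the Euler characteristic is 10 − 22 + 11 − 1 = -2, which agrees with 1 − 3 + 0 − 0 = -2.

H_0 ≅ Z,  H_1 ≅ Z^3,  H_2 = 0,  H_3 = 0.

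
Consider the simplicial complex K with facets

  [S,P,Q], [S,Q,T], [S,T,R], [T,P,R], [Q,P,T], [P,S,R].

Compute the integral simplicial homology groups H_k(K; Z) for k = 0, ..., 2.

H_0 ≅ Z,  H_1 = 0,  H_2 ≅ Z.

Fix the vertex order P < Q < R < S < T and write every simplex with vertices in increasing order. Then dim K = 2 and the simplices of K are:

  0-simplices (5): P, Q, R, S, T
  1-simplices (9): PQ, PR, PS, PT, QS, QT, RS, RT, ST
  2-simplices (6): PQS, PQT, PRS, PRT, QST, RST

so the chain groups are C_0 ≅ Z^5, C_1 ≅ Z^9, C_2 ≅ Z^6.

∂_1: C_1 → C_0 maps an edge to its endpoints' difference, ∂[p,q] = q − p.
The 5×9 boundary matrix has rank 4 and Smith normal form diag(1,1,1,1).

∂_2: C_2 → C_1 acts by ∂[p,q,r] = [q,r] − [p,r] + [p,q]. For instance
  ∂RST = ST − RT + RS,
  ∂PRT = RT − PT + PR.
As a 9×6 matrix over Z this has rank 5, with invariant factors (1,1,1,1,1).

Now H_k = ker ∂_k / im ∂_{k+1}, so:

  H_0: rank C_0 − rank ∂_1 = 5 − 4 = 1, and the invariant factors of ∂_1 are all 1, so H_0 ≅ Z.
  H_1: rank ker ∂_1 − rank ∂_2 = (9 − 4) − 5 = 0, and the invariant factors of ∂_2 are all 1, so H_1 ≅ 0.
  H_2: rank ker ∂_2 − rank ∂_3 = (6 − 5) − 0 = 1, and there is no ∂_3, so H_2 ≅ Z.

(K is a triangulation of the 2-sphere S^2.)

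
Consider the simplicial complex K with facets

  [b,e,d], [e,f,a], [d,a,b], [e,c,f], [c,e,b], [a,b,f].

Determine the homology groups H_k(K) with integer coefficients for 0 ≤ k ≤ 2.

K has 6 vertices, 12 edges, 6 triangles.
rank ∂_0 = 0, rank ∂_1 = 5 ⇒ b_0 = 6 − 0 − 5 = 1; all invariant factors of ∂_1 are 1 so no torsion. So H_0 = Z.
rank ∂_1 = 5, rank ∂_2 = 6 ⇒ b_1 = 12 − 5 − 6 = 1; all invariant factors of ∂_2 are 1 so no torsion. So H_1 = Z.
rank ∂_2 = 6, rank ∂_3 = 0 ⇒ b_2 = 6 − 6 − 0 = 0. So H_2 = 0.

H_0 ≅ Z,  H_1 ≅ Z,  H_2 = 0.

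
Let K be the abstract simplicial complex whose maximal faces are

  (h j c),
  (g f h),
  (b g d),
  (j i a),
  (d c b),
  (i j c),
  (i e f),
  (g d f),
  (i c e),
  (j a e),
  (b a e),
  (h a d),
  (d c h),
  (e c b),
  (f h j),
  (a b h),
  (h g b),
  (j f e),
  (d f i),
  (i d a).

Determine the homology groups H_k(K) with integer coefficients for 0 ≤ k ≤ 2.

We work with the vertex ordering a < b < c < d < e < f < g < h < i < j. The simplices of K, each written with vertices in increasing order, are:

  0-simplices (10): a, b, c, d, e, f, g, h, i, j
  1-simplices (30): ab, ad, ae, ah, ai, aj, bc, bd, be, bg, bh, cd, ce, ch, ci, cj, df, dg, dh, di, ef, ei, ej, fg, fh, fi, fj, gh, hj, ij
  2-simplices (20): abe, abh, adh, adi, aej, aij, bcd, bce, bdg, bgh, cdh, cei, chj, cij, dfg, dfi, efi, efj, fgh, fhj

Hence C_0 ≅ Z^10, C_1 ≅ Z^30, C_2 ≅ Z^20.

Boundary ∂_1: C_1 → C_0 maps an edge to its endpoints' difference, ∂[p,q] = q − p. For instance
  ∂dg = g − d.
The resulting 10×30 matrix has rank 9, and its Smith normal form has invariant factors (1,1,1,1,1,1,1,1,1).

Boundary ∂_2: C_2 → C_1 maps a triangle to the signed sum of its edges. For instance
  ∂dfi = fi − di + df,
  ∂adh = dh − ah + ad.
The resulting 30×20 matrix has rank 20, and its Smith normal form has invariant factors (1,1,1,1,1,1,1,1,1,1,1,1,1,1,1,1,1,1,1,2).

From H_k ≅ ker(∂_k) / im(∂_{k+1}) we obtain:

  H_0: rank C_0 − rank ∂_1 = 10 − 9 = 1, and the invariant factors of ∂_1 are all 1, so H_0 ≅ Z.
  H_1: rank ker ∂_1 − rank ∂_2 = (30 − 9) − 20 = 1, and ∂_2 has invariant factor 2 > 1, so H_1 ≅ Z ⊕ Z/2Z.
  H_2: rank ker ∂_2 − rank ∂_3 = (20 − 20) − 0 = 0, and there is no ∂_3, so H_2 ≅ 0.

As a check, the Euler characteristic is 10 − 30 + 20 = 0, which agrees with 1 − 1 + 0 = 0.

H_0 ≅ Z,  H_1 ≅ Z ⊕ Z/2Z,  H_2 = 0.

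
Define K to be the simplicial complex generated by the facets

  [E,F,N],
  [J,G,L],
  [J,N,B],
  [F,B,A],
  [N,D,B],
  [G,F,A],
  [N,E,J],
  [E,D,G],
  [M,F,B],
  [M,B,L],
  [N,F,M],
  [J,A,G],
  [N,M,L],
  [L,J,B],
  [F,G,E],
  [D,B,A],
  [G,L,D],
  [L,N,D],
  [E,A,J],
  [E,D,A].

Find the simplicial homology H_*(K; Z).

H_0 = Z,  H_1 = Z ⊕ Z/2,  H_2 = 0.

Take the total order A < B < D < E < F < G < J < L < M < N on the vertex set. Then K (dimension 2) consists of the simplices:

  0-simplices (10): A, B, D, E, F, G, J, L, M, N
  1-simplices (30): AB, AD, AE, AF, AG, AJ, BD, BF, BJ, BL, BM, BN, DE, DG, DL, DN, EF, EG, EJ, EN, FG, FM, FN, GJ, GL, JL, JN, LM, LN, MN
  2-simplices (20): ABD, ABF, ADE, AEJ, AFG, AGJ, BDN, BFM, BJL, BJN, BLM, DEG, DGL, DLN, EFG, EFN, EJN, FMN, GJL, LMN

giving chain groups C_0 ≅ Z^10, C_1 ≅ Z^30, C_2 ≅ Z^20.

The boundary map ∂_1: C_1 → C_0 sends each edge [p,q] (with p < q) to q − p.
As a 10×30 matrix over Z this has rank 9, with invariant factors (1,1,1,1,1,1,1,1,1).

∂_2: C_2 → C_1 acts by ∂[p,q,r] = [q,r] − [p,r] + [p,q]. For instance
  ∂FMN = MN − FN + FM,
  ∂BJL = JL − BL + BJ.
The resulting 30×20 matrix has rank 20, and its Smith normal form has invariant factors (1,1,1,1,1,1,1,1,1,1,1,1,1,1,1,1,1,1,1,2).

Now H_k = ker ∂_k / im ∂_{k+1}, so:

  H_0: rank C_0 − rank ∂_1 = 10 − 9 = 1, and the invariant factors of ∂_1 are all 1, so H_0 ≅ Z.
  H_1: rank ker ∂_1 − rank ∂_2 = (30 − 9) − 20 = 1, and ∂_2 has invariant factor 2 > 1, so H_1 ≅ Z ⊕ Z/2.
  H_2: rank ker ∂_2 − rank ∂_3 = (20 − 20) − 0 = 0, and there is no ∂_3, so H_2 ≅ 0.

(K is a triangulation of the Klein bottle.)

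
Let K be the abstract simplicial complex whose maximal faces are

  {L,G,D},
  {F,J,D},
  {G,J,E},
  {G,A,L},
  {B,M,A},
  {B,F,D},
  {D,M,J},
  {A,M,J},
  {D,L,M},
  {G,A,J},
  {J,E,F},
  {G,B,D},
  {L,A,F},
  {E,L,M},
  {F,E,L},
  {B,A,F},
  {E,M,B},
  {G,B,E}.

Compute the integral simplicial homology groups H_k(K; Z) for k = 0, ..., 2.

We work with the vertex ordering A < B < D < E < F < G < J < L < M. The simplices of K, each written with vertices in increasing order, are:

  0-simplices (9): A, B, D, E, F, G, J, L, M
  1-simplices (27): AB, AF, AG, AJ, AL, AM, BD, BE, BF, BG, BM, DF, DG, DJ, DL, DM, EF, EG, EJ, EL, EM, FJ, FL, GJ, GL, JM, LM
  2-simplices (18): ABF, ABM, AFL, AGJ, AGL, AJM, BDF, BDG, BEG, BEM, DFJ, DGL, DJM, DLM, EFJ, EFL, EGJ, ELM

Hence C_0 ≅ Z^9, C_1 ≅ Z^27, C_2 ≅ Z^18.

Boundary ∂_1: C_1 → C_0 sends each edge [p,q] (with p < q) to q − p. For instance
  ∂EG = G − E.
The resulting 9×27 matrix has rank 8, and its Smith normal form has invariant factors (1,1,1,1,1,1,1,1).

∂_2: C_2 → C_1 acts by ∂[p,q,r] = [q,r] − [p,r] + [p,q]. For instance
  ∂DLM = LM − DM + DL,
  ∂AFL = FL − AL + AF.
The resulting 27×18 matrix has rank 17, and its Smith normal form has invariant factors (1,1,1,1,1,1,1,1,1,1,1,1,1,1,1,1,1).

Reading off H_k = ker ∂_k / im ∂_{k+1}:

  H_0: rank C_0 − rank ∂_1 = 9 − 8 = 1, and the invariant factors of ∂_1 are all 1, so H_0 = Z.
  H_1: rank ker ∂_1 − rank ∂_2 = (27 − 8) − 17 = 2, and the invariant factors of ∂_2 are all 1, so H_1 = Z^2.
  H_2: rank ker ∂_2 − rank ∂_3 = (18 − 17) − 0 = 1, and there is no ∂_3, so H_2 = Z.

As a check, the Euler characteristic is 9 − 27 + 18 = 0, which agrees with 1 − 2 + 1 = 0.
(K is a triangulation of the torus T^2.)

H_0 = Z,  H_1 = Z^2,  H_2 = Z.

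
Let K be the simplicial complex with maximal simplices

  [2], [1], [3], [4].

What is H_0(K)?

H_0 ≅ Z^4.

Order the vertices as 1 < 2 < 3 < 4. Listing each simplex with vertices in this order, K has dimension 0 with simplices:

  0-simplices (4): [1], [2], [3], [4]

so the chain groups are C_0 ≅ Z^4.

Now H_k = ker ∂_k / im ∂_{k+1}, so:

  H_0: rank C_0 − rank ∂_1 = 4 − 0 = 4, and there is no ∂_1, so H_0 ≅ Z^4.

(K is a triangulation of a set of 4 points.)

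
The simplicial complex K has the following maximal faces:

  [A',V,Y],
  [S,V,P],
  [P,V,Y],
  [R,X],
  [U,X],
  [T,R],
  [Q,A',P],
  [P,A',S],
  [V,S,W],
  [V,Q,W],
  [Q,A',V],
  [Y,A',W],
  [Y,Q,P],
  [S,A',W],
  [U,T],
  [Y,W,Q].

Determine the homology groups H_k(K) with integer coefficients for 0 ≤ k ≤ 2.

Take the total order P < Q < R < S < T < U < V < W < X < Y < A' on the vertex set. Then K (dimension 2) consists of the simplices:

  0-simplices (11): [P], [Q], [R], [S], [T], [U], [V], [W], [X], [Y], [A']
  1-simplices (22): [P,Q], [P,S], [P,V], [P,Y], [P,A'], [Q,V], [Q,W], [Q,Y], [Q,A'], [R,T], [R,X], [S,V], [S,W], [S,A'], [T,U], [U,X], [V,W], [V,Y], [V,A'], [W,Y], [W,A'], [Y,A']
  2-simplices (12): [P,Q,Y], [P,Q,A'], [P,S,V], [P,S,A'], [P,V,Y], [Q,V,W], [Q,V,A'], [Q,W,Y], [S,V,W], [S,W,A'], [V,Y,A'], [W,Y,A']

Hence C_0 ≅ Z^11, C_1 ≅ Z^22, C_2 ≅ Z^12.

Boundary ∂_1: C_1 → C_0 maps an edge to its endpoints' difference, ∂[p,q] = q − p. For instance
  ∂[Y,A'] = [A'] − [Y].
This gives a 11×22 integer matrix of rank 9; reducing to Smith normal form yields diagonal entries (1,1,1,1,1,1,1,1,1).

The boundary map ∂_2: C_2 → C_1 maps a triangle to the signed sum of its edges. For instance
  ∂[Q,V,W] = [V,W] − [Q,W] + [Q,V],
  ∂[P,Q,Y] = [Q,Y] − [P,Y] + [P,Q].
This gives a 22×12 integer matrix of rank 12; reducing to Smith normal form yields diagonal entries (1,1,1,1,1,1,1,1,1,1,1,2).

Reading off H_k = ker ∂_k / im ∂_{k+1}:

  H_0: rank C_0 − rank ∂_1 = 11 − 9 = 2, and the invariant factors of ∂_1 are all 1, so H_0 = Z^2.
  H_1: rank ker ∂_1 − rank ∂_2 = (22 − 9) − 12 = 1, and ∂_2 has invariant factor 2 > 1, so H_1 = Z ⊕ Z/2.
  H_2: rank ker ∂_2 − rank ∂_3 = (12 − 12) − 0 = 0, and there is no ∂_3, so H_2 = 0.

As a check, the Euler characteristic is 11 − 22 + 12 = 1, which agrees with 2 − 1 + 0 = 1.
(K is a triangulation of the disjoint union of the circle S^1 and the real projective plane RP^2.)

H_0 = Z^2,  H_1 = Z ⊕ Z/2,  H_2 = 0.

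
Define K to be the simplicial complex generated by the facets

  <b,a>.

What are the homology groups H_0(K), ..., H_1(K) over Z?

Take the total order a < b on the vertex set. Then K (dimension 1) consists of the simplices:

  0-simplices (2): a, b
  1-simplices (1): ab

so the chain groups are C_0 ≅ Z^2, C_1 ≅ Z^1.

Boundary ∂_1: C_1 → C_0 maps an edge to its endpoints' difference, ∂[p,q] = q − p. For instance
  ∂ab = b − a.
The 2×1 boundary matrix has rank 1 and Smith normal form diag(1).

Computing H_k = (kernel of ∂_k) / (image of ∂_{k+1}):

  H_0: rank C_0 − rank ∂_1 = 2 − 1 = 1, and the invariant factors of ∂_1 are all 1, so H_0 = Z.
  H_1: rank ker ∂_1 − rank ∂_2 = (1 − 1) − 0 = 0, and there is no ∂_2, so H_1 = 0.

As a check, the Euler characteristic is 2 − 1 = 1, which agrees with 1 − 0 = 1.
(K is a triangulation of the 1-simplex.)

H_0 = Z,  H_1 = 0.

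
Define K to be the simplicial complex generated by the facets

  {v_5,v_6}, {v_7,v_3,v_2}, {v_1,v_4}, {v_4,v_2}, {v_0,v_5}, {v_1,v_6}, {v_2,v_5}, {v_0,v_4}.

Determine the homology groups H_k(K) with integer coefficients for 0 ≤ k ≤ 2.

H_0 ≅ Z,  H_1 ≅ Z^2,  H_2 = 0.

Order the vertices as v_0 < v_1 < v_2 < v_3 < v_4 < v_5 < v_6 < v_7. Listing each simplex with vertices in this order, K has dimension 2 with simplices:

  0-simplices (8): [v_0], [v_1], [v_2], [v_3], [v_4], [v_5], [v_6], [v_7]
  1-simplices (10): [v_0,v_4], [v_0,v_5], [v_1,v_4], [v_1,v_6], [v_2,v_3], [v_2,v_4], [v_2,v_5], [v_2,v_7], [v_3,v_7], [v_5,v_6]
  2-simplices (1): [v_2,v_3,v_7]

giving chain groups C_0 ≅ Z^8, C_1 ≅ Z^10, C_2 ≅ Z^1.

∂_1: C_1 → C_0 maps an edge to its endpoints' difference, ∂[p,q] = q − p.
As a 8×10 matrix over Z this has rank 7, with invariant factors (1,1,1,1,1,1,1).

The boundary map ∂_2: C_2 → C_1 maps a triangle to the signed sum of its edges. For instance
  ∂[v_2,v_3,v_7] = [v_3,v_7] − [v_2,v_7] + [v_2,v_3].
The resulting 10×1 matrix has rank 1, and its Smith normal form has invariant factors (1).

Reading off H_k = ker ∂_k / im ∂_{k+1}:

  H_0: rank C_0 − rank ∂_1 = 8 − 7 = 1, and the invariant factors of ∂_1 are all 1, so H_0 = Z.
  H_1: rank ker ∂_1 − rank ∂_2 = (10 − 7) − 1 = 2, and the invariant factors of ∂_2 are all 1, so H_1 = Z^2.
  H_2: rank ker ∂_2 − rank ∂_3 = (1 − 1) − 0 = 0, and there is no ∂_3, so H_2 = 0.

As a check, the Euler characteristic is 8 − 10 + 1 = -1, which agrees with 1 − 2 + 0 = -1.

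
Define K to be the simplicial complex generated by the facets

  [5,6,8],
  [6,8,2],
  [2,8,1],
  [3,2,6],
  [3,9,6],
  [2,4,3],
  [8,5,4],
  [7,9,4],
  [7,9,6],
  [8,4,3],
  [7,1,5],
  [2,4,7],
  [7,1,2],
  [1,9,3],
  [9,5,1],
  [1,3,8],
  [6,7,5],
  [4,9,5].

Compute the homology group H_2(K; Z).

H_2 = 0.

We work with the vertex ordering 1 < 2 < 3 < 4 < 5 < 6 < 7 < 8 < 9. The simplices of K, each written with vertices in increasing order, are:

  0-simplices (9): [1], [2], [3], [4], [5], [6], [7], [8], [9]
  1-simplices (27): (27 of them)
  2-simplices (18): [1,2,7], [1,2,8], [1,3,8], [1,3,9], [1,5,7], [1,5,9], [2,3,4], [2,3,6], [2,4,7], [2,6,8], [3,4,8], [3,6,9], [4,5,8], [4,5,9], [4,7,9], [5,6,7], [5,6,8], [6,7,9]

giving chain groups C_0 ≅ Z^9, C_1 ≅ Z^27, C_2 ≅ Z^18.

The boundary map ∂_1: C_1 → C_0 is given by ∂[p,q] = [q] − [p]. For instance
  ∂[2,4] = [4] − [2].
The resulting 9×27 matrix has rank 8, and its Smith normal form has invariant factors (1,1,1,1,1,1,1,1).

The boundary map ∂_2: C_2 → C_1 maps a triangle to the signed sum of its edges. For instance
  ∂[1,3,9] = [3,9] − [1,9] + [1,3],
  ∂[4,7,9] = [7,9] − [4,9] + [4,7].
The resulting 27×18 matrix has rank 18, and its Smith normal form has invariant factors (1,1,1,1,1,1,1,1,1,1,1,1,1,1,1,1,1,2).

Now H_k = ker ∂_k / im ∂_{k+1}, so:

  H_2: rank ker ∂_2 − rank ∂_3 = (18 − 18) − 0 = 0, and there is no ∂_3, so H_2 = 0.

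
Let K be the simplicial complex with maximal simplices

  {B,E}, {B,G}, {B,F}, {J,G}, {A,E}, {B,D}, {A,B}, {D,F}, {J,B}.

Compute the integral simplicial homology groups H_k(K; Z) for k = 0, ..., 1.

Order the vertices as A < B < D < E < F < G < J. Listing each simplex with vertices in this order, K has dimension 1 with simplices:

  0-simplices (7): A, B, D, E, F, G, J
  1-simplices (9): AB, AE, BD, BE, BF, BG, BJ, DF, GJ

giving chain groups C_0 ≅ Z^7, C_1 ≅ Z^9.

Boundary ∂_1: C_1 → C_0 sends each edge [p,q] (with p < q) to q − p. For instance
  ∂GJ = J − G.
The resulting 7×9 matrix has rank 6, and its Smith normal form has invariant factors (1,1,1,1,1,1).

From H_k ≅ ker(∂_k) / im(∂_{k+1}) we obtain:

  H_0: rank C_0 − rank ∂_1 = 7 − 6 = 1, and the invariant factors of ∂_1 are all 1, so H_0 ≅ Z.
  H_1: rank ker ∂_1 − rank ∂_2 = (9 − 6) − 0 = 3, and there is no ∂_2, so H_1 ≅ Z^3.

As a check, the Euler characteristic is 7 − 9 = -2, which agrees with 1 − 3 = -2.

H_0 ≅ Z,  H_1 ≅ Z^3.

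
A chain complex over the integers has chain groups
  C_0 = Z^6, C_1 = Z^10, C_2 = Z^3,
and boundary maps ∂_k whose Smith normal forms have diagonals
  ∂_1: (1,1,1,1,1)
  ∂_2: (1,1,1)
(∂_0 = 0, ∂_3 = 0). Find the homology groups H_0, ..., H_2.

H_0: b_0 = 6 − 0 − 5 = 1; torsion from ∂_1 factors > 1: none. So H_0 ≅ Z.
H_1: b_1 = 10 − 5 − 3 = 2; torsion from ∂_2 factors > 1: none. So H_1 ≅ Z^2.
H_2: b_2 = 3 − 3 − 0 = 0; torsion from ∂_3 factors > 1: none. So H_2 ≅ 0.

H_0 ≅ Z,  H_1 ≅ Z^2,  H_2 = 0.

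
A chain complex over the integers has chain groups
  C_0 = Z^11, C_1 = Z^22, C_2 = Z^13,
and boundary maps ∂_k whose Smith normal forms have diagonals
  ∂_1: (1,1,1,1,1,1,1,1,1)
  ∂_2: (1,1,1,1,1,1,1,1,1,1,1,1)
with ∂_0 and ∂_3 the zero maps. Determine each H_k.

H_0: b_0 = 11 − 0 − 9 = 2; torsion from ∂_1 factors > 1: none. So H_0 ≅ Z^2.
H_1: b_1 = 22 − 9 − 12 = 1; torsion from ∂_2 factors > 1: none. So H_1 ≅ Z.
H_2: b_2 = 13 − 12 − 0 = 1; torsion from ∂_3 factors > 1: none. So H_2 ≅ Z.

H_0 ≅ Z^2,  H_1 ≅ Z,  H_2 ≅ Z.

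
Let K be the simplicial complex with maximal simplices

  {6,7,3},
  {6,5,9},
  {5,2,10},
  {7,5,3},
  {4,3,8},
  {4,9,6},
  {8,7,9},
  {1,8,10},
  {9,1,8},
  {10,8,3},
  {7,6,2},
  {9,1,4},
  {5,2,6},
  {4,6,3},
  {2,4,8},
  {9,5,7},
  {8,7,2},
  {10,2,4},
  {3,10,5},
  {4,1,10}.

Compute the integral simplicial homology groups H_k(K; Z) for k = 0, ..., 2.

H_0 = Z,  H_1 = Z ⊕ Z/2,  H_2 = 0.

We work with the vertex ordering 1 < 2 < 3 < 4 < 5 < 6 < 7 < 8 < 9 < 10. The simplices of K, each written with vertices in increasing order, are:

  0-simplices (10): [1], [2], [3], [4], [5], [6], [7], [8], [9], [10]
  1-simplices (30): (30 of them)
  2-simplices (20): (20 of them)

so the chain groups are C_0 ≅ Z^10, C_1 ≅ Z^30, C_2 ≅ Z^20.

The boundary map ∂_1: C_1 → C_0 is given by ∂[p,q] = [q] − [p]. For instance
  ∂[3,8] = [8] − [3].
The 10×30 boundary matrix has rank 9 and Smith normal form diag(1,1,1,1,1,1,1,1,1).

The boundary map ∂_2: C_2 → C_1 maps a triangle to the signed sum of its edges. For instance
  ∂[2,4,10] = [4,10] − [2,10] + [2,4],
  ∂[1,4,10] = [4,10] − [1,10] + [1,4].
The resulting 30×20 matrix has rank 20, and its Smith normal form has invariant factors (1,1,1,1,1,1,1,1,1,1,1,1,1,1,1,1,1,1,1,2).

Reading off H_k = ker ∂_k / im ∂_{k+1}:

  H_0: rank C_0 − rank ∂_1 = 10 − 9 = 1, and the invariant factors of ∂_1 are all 1, so H_0 = Z.
  H_1: rank ker ∂_1 − rank ∂_2 = (30 − 9) − 20 = 1, and ∂_2 has invariant factor 2 > 1, so H_1 = Z ⊕ Z/2.
  H_2: rank ker ∂_2 − rank ∂_3 = (20 − 20) − 0 = 0, and there is no ∂_3, so H_2 = 0.

As a check, the Euler characteristic is 10 − 30 + 20 = 0, which agrees with 1 − 1 + 0 = 0.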